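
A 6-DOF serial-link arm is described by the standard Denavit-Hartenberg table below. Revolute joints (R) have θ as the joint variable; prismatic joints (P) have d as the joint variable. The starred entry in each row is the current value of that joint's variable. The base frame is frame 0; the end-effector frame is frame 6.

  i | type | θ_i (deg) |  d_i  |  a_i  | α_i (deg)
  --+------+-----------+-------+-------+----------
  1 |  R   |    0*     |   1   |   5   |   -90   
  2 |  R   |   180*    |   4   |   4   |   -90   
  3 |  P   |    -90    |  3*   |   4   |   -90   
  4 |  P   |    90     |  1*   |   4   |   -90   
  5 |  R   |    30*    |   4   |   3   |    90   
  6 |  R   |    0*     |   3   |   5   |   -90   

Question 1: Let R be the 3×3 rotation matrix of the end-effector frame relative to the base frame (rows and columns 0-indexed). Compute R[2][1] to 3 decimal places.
End-effector y-axis (col 1 of R) = (0.8660,-0.0000,0.5000)
R[2][1] = 0.5000

0.500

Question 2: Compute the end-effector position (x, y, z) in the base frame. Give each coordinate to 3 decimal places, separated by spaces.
1.402 4.000 -8.428

after link 1: o_1 = (5.0000, 0.0000, 1.0000)
after link 2: o_2 = (1.0000, 4.0000, 1.0000)
after link 3: o_3 = (1.0000, 8.0000, 4.0000)
after link 4: o_4 = (-0.0000, 8.0000, -0.0000)
after link 5: o_5 = (1.5000, 4.0000, -2.5981)
after link 6: o_6 = (1.4019, 4.0000, -8.4282)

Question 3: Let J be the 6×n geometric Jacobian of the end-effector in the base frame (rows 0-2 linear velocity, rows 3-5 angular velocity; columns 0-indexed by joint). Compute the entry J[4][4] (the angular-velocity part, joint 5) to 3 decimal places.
-1.000

axis z_4 = (-0.0000,-1.0000,-0.0000); lever o_n−o_4 = (1.4019,-4.0000,-8.4282)
cross product → J_v[:, 4] = (8.4282,-0.0000,1.4019)
J_ω[:, 4] = z_4
entry J[4][4] = -1.0000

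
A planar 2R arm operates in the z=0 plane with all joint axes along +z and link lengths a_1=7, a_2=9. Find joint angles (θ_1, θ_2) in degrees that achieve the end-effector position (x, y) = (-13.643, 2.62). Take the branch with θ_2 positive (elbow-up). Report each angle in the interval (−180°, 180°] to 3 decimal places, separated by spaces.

cos θ_2 = (192.9958−7²−9²)/(2·7·9) = 0.5000; θ_2 = 60.0022° (elbow-up)
β = atan2(2.6200,-13.6430) = 169.1293°; ψ = atan2(7.7944,11.4997) = 34.1291°
θ_1 = β − ψ = 135.0002°

135.000 60.002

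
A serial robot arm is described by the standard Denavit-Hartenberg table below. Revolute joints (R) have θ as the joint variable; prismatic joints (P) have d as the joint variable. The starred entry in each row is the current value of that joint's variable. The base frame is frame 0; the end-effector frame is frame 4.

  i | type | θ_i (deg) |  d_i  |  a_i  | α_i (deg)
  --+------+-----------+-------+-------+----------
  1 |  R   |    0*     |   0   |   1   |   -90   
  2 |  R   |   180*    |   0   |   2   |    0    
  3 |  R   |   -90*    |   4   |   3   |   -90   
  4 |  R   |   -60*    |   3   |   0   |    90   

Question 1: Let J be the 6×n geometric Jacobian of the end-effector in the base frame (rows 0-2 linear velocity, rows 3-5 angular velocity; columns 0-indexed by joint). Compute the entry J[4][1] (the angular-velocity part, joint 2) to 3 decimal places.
1.000

axis z_1 = (0.0000,1.0000,0.0000); lever o_n−o_1 = (-5.0000,4.0000,-3.0000)
cross product → J_v[:, 1] = (-3.0000,-0.0000,5.0000)
J_ω[:, 1] = z_1
entry J[4][1] = 1.0000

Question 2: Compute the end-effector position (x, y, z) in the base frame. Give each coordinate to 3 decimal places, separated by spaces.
after link 1: o_1 = (1.0000, 0.0000, 0.0000)
after link 2: o_2 = (-1.0000, 0.0000, -0.0000)
after link 3: o_3 = (-1.0000, 4.0000, -3.0000)
after link 4: o_4 = (-4.0000, 4.0000, -3.0000)

-4.000 4.000 -3.000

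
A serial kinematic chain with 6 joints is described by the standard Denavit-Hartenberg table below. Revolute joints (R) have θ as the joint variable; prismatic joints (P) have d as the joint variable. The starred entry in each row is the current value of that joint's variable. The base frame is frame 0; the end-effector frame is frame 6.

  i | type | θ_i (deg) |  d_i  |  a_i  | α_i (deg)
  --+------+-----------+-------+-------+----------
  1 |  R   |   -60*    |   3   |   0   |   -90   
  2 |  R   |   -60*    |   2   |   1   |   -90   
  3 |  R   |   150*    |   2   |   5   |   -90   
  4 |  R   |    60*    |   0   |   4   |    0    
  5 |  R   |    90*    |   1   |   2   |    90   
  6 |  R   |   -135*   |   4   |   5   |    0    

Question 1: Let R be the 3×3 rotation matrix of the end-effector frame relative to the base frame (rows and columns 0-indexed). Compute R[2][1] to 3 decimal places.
0.942

End-effector y-axis (col 1 of R) = (-0.1973,-0.2707,0.9422)
R[2][1] = 0.9422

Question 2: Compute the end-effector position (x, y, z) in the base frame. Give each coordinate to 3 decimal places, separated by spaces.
-8.114 3.332 -0.703

after link 1: o_1 = (0.0000, 0.0000, 3.0000)
after link 2: o_2 = (1.9821, 0.5670, 3.8660)
after link 3: o_3 = (-0.3995, -0.3080, -0.8840)
after link 4: o_4 = (-3.1986, 2.5401, -0.6519)
after link 5: o_5 = (-1.8816, 3.7231, 0.7141)
after link 6: o_6 = (-8.1136, 3.3317, -0.7032)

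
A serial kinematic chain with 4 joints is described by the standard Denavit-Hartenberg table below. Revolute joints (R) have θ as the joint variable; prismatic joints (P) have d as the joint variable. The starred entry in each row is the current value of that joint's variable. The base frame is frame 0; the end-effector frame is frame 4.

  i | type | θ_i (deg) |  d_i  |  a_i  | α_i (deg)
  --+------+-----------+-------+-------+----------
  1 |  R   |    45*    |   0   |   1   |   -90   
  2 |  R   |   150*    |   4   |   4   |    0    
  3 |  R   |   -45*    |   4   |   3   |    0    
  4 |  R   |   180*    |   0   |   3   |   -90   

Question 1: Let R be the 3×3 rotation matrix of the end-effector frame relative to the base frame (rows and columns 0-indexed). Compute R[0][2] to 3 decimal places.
End-effector z-axis (col 2 of R) = (0.6830,0.6830,-0.2588)
R[0][2] = 0.6830

0.683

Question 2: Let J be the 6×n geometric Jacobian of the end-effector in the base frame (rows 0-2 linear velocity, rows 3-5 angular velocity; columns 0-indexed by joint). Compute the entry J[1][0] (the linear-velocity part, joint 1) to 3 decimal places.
axis z_0 = ẑ; lever o_n−o_0 = (-7.3992,3.9145,-2.0000)
cross product → J_v[:, 0] = (-3.9145,-7.3992,0.0000)
J_ω[:, 0] = z_0
entry J[1][0] = -7.3992

-7.399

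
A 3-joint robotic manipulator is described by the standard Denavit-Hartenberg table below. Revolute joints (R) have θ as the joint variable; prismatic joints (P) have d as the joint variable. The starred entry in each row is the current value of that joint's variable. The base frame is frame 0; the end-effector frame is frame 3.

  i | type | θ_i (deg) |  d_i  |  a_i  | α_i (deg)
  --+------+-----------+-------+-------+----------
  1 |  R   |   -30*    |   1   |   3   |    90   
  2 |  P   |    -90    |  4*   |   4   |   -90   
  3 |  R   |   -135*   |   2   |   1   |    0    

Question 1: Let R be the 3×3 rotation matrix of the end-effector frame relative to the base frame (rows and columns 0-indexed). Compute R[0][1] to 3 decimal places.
End-effector y-axis (col 1 of R) = (-0.3536,-0.6124,-0.7071)
R[0][1] = -0.3536

-0.354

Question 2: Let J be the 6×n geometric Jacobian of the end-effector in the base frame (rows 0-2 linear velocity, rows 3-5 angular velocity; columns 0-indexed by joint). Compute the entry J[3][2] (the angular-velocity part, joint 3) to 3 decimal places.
axis z_2 = (0.8660,-0.5000,0.0000); lever o_n−o_2 = (1.3785,-1.6124,0.7071)
cross product → J_v[:, 2] = (-0.3536,-0.6124,-0.7071)
J_ω[:, 2] = z_2
entry J[3][2] = 0.8660

0.866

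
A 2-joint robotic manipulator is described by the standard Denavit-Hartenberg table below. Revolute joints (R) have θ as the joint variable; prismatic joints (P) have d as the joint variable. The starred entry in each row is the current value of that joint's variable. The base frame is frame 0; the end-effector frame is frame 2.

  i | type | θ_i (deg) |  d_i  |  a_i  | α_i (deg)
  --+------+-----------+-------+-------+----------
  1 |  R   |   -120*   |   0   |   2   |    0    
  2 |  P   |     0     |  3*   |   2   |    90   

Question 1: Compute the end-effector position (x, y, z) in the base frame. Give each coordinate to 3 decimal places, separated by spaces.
-2.000 -3.464 3.000

after link 1: o_1 = (-1.0000, -1.7321, 0.0000)
after link 2: o_2 = (-2.0000, -3.4641, 3.0000)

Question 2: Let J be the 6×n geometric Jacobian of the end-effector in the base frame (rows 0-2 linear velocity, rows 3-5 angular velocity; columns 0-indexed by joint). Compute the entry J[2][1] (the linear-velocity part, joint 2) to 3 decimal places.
prismatic axis z_1 = (0.0000,0.0000,1.0000)
J_v[:, 1] = z_1; J_ω[:, 1] = (0,0,0)
entry J[2][1] = 1.0000

1.000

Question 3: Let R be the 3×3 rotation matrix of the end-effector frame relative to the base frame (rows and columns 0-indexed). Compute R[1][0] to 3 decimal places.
-0.866

End-effector x-axis (col 0 of R) = (-0.5000,-0.8660,0.0000)
R[1][0] = -0.8660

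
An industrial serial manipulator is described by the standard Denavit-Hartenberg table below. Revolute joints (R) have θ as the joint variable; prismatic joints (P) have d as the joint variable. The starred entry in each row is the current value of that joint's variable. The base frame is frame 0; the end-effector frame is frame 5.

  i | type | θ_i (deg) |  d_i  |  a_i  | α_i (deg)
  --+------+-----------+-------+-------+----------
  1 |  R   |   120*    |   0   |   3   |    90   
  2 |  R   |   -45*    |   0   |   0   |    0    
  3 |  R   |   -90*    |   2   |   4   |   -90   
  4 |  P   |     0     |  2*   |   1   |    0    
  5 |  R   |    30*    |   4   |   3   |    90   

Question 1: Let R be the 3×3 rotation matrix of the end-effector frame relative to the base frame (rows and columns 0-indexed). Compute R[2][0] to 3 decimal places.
-0.612

End-effector x-axis (col 0 of R) = (-0.1268,-0.7803,-0.6124)
R[2][0] = -0.6124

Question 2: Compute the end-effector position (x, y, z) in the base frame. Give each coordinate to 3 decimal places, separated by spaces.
after link 1: o_1 = (-1.5000, 2.5981, 0.0000)
after link 2: o_2 = (-1.5000, 2.5981, 0.0000)
after link 3: o_3 = (1.6463, 1.1486, -2.8284)
after link 4: o_4 = (1.2927, 1.7610, -4.9497)
after link 5: o_5 = (-0.5020, 1.8695, -9.6153)

-0.502 1.869 -9.615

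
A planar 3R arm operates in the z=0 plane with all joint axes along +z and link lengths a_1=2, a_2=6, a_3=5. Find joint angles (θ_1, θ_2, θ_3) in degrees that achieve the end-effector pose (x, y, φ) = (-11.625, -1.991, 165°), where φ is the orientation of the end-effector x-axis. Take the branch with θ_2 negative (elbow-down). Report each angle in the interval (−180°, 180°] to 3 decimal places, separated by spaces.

-119.994 -45.006 -30.000

wrist centre = target − a_3·(cos φ, sin φ) = (-6.7954, -3.2851)
cos θ_2 = (56.9689−2²−6²)/(2·2·6) = 0.7070; θ_2 = -45.0056° (elbow-down)
β = atan2(-3.2851,-6.7954) = -154.1994°; ψ = atan2(-4.2431,6.2422) = -34.2053°
θ_1 = β − ψ = -119.9942°
θ_3 = φ − θ_1 − θ_2 = -30.0003° (wrapped to (-180°,180°])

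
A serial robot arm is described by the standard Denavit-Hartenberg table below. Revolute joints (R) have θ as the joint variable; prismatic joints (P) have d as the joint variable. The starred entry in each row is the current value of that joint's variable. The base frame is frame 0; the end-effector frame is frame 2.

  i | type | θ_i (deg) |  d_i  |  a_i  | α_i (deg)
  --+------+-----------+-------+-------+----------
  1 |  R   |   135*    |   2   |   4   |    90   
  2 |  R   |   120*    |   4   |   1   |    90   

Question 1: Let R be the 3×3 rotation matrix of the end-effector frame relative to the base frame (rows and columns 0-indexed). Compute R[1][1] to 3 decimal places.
End-effector y-axis (col 1 of R) = (0.7071,0.7071,0.0000)
R[1][1] = 0.7071

0.707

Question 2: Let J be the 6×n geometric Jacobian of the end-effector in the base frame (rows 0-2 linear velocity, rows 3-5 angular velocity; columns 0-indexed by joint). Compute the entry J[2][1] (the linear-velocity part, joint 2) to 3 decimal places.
axis z_1 = (0.7071,0.7071,0.0000); lever o_n−o_1 = (3.1820,2.4749,0.8660)
cross product → J_v[:, 1] = (0.6124,-0.6124,-0.5000)
J_ω[:, 1] = z_1
entry J[2][1] = -0.5000

-0.500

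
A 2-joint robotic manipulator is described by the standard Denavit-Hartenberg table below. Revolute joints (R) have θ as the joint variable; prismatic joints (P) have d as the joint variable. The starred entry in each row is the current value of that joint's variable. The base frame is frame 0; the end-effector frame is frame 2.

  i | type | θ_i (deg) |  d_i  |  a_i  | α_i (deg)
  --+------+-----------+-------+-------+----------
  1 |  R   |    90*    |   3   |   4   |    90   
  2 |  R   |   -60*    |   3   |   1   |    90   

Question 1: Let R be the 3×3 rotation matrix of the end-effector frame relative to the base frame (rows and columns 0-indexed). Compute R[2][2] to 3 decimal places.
-0.500

End-effector z-axis (col 2 of R) = (0.0000,-0.8660,-0.5000)
R[2][2] = -0.5000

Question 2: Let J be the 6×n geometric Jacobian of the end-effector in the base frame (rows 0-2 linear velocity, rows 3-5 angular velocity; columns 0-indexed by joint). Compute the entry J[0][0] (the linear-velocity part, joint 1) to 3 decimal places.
-4.500

axis z_0 = ẑ; lever o_n−o_0 = (3.0000,4.5000,2.1340)
cross product → J_v[:, 0] = (-4.5000,3.0000,0.0000)
J_ω[:, 0] = z_0
entry J[0][0] = -4.5000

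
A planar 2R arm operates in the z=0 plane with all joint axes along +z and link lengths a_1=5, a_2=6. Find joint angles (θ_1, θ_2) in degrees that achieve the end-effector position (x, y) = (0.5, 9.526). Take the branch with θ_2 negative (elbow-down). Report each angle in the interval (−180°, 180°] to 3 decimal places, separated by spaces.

120.003 -60.006

cos θ_2 = (90.9947−5²−6²)/(2·5·6) = 0.4999; θ_2 = -60.0059° (elbow-down)
β = atan2(9.5260,0.5000) = 86.9954°; ψ = atan2(-5.1965,7.9995) = -33.0078°
θ_1 = β − ψ = 120.0032°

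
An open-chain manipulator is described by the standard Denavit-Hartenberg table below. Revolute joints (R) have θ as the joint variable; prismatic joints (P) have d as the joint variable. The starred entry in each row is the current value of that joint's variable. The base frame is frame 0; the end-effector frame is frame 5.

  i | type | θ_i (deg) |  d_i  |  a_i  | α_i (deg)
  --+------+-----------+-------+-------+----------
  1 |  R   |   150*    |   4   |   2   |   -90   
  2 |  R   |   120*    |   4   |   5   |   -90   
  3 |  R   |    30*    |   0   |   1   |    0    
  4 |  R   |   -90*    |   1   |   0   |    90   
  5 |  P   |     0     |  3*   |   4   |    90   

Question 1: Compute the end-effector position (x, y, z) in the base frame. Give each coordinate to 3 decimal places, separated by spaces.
after link 1: o_1 = (-1.7321, 1.0000, 4.0000)
after link 2: o_2 = (-1.5670, -3.7141, -0.3301)
after link 3: o_3 = (-0.9420, -3.4976, -1.0801)
after link 4: o_4 = (-0.1920, -3.9306, -0.5801)
after link 5: o_5 = (-2.9330, -8.0801, -0.0622)

-2.933 -8.080 -0.062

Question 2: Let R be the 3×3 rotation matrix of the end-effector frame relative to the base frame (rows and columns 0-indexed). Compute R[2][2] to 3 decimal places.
End-effector z-axis (col 2 of R) = (-0.7500,0.4330,-0.5000)
R[2][2] = -0.5000

-0.500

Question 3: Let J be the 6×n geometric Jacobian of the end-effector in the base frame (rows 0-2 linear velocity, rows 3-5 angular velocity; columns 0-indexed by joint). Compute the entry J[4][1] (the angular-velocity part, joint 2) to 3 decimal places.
axis z_1 = (-0.5000,-0.8660,0.0000); lever o_n−o_1 = (-1.2010,-9.0801,-4.0622)
cross product → J_v[:, 1] = (3.5179,-2.0311,3.5000)
J_ω[:, 1] = z_1
entry J[4][1] = -0.8660

-0.866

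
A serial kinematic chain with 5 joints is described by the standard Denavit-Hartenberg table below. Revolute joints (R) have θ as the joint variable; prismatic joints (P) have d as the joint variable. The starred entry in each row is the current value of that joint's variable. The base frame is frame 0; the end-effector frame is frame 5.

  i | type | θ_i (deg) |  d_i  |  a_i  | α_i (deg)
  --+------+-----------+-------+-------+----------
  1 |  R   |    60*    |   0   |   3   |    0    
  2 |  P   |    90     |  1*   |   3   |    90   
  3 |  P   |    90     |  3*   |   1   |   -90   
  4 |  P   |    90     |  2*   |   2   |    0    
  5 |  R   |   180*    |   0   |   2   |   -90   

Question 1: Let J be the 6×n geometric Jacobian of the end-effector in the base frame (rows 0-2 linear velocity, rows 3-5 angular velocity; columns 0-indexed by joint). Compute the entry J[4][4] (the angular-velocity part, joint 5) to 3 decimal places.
axis z_4 = (0.8660,-0.5000,0.0000); lever o_n−o_4 = (1.0000,1.7321,-0.0000)
cross product → J_v[:, 4] = (0.0000,0.0000,2.0000)
J_ω[:, 4] = z_4
entry J[4][4] = -0.5000

-0.500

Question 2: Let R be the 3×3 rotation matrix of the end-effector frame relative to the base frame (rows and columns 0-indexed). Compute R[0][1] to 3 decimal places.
-0.866

End-effector y-axis (col 1 of R) = (-0.8660,0.5000,0.0000)
R[0][1] = -0.8660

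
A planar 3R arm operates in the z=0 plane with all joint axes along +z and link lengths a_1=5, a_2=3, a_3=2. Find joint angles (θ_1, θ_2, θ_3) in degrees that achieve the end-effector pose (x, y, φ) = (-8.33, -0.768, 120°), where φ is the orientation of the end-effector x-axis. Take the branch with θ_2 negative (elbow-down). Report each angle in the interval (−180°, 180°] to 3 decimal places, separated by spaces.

-149.997 -30.006 -59.997

wrist centre = target − a_3·(cos φ, sin φ) = (-7.3300, -2.5001)
cos θ_2 = (59.9792−5²−3²)/(2·5·3) = 0.8660; θ_2 = -30.0061° (elbow-down)
β = atan2(-2.5001,-7.3300) = -161.1670°; ψ = atan2(-1.5003,7.5979) = -11.1699°
θ_1 = β − ψ = -149.9971°
θ_3 = φ − θ_1 − θ_2 = -59.9968° (wrapped to (-180°,180°])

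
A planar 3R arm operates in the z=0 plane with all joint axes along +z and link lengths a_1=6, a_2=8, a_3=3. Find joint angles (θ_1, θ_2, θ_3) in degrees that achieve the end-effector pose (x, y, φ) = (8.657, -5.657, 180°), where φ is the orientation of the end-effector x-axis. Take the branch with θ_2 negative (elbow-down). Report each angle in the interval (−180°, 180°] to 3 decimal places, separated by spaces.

wrist centre = target − a_3·(cos φ, sin φ) = (11.6570, -5.6570)
cos θ_2 = (167.8873−6²−8²)/(2·6·8) = 0.7072; θ_2 = -44.9957° (elbow-down)
β = atan2(-5.6570,11.6570) = -25.8867°; ψ = atan2(-5.6564,11.6573) = -25.8840°
θ_1 = β − ψ = -0.0028°
θ_3 = φ − θ_1 − θ_2 = -135.0015° (wrapped to (-180°,180°])

-0.003 -44.996 -135.001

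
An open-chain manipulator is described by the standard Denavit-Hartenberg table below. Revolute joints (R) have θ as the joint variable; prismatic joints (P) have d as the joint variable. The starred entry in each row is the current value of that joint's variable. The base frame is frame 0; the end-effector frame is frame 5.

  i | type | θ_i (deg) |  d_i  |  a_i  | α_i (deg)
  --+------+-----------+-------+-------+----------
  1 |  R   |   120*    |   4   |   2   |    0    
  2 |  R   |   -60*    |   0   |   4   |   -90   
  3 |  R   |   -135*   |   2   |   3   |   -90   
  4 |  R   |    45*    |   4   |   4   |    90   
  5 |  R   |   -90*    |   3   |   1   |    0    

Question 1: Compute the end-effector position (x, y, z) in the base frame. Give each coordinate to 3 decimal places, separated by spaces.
-1.870 2.812 11.743

after link 1: o_1 = (-1.0000, 1.7321, 4.0000)
after link 2: o_2 = (1.0000, 5.1962, 4.0000)
after link 3: o_3 = (-1.7927, 4.3590, 6.1213)
after link 4: o_4 = (1.0710, 3.6623, 10.9497)
after link 5: o_5 = (-1.8697, 2.8115, 11.7426)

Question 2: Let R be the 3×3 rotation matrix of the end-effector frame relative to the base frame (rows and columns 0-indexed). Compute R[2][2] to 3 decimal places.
0.500

End-effector z-axis (col 2 of R) = (-0.8624,-0.0795,0.5000)
R[2][2] = 0.5000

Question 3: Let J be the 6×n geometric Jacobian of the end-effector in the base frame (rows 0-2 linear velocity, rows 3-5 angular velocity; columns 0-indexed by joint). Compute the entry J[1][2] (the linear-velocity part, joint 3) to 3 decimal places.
6.705

axis z_2 = (-0.8660,0.5000,0.0000); lever o_n−o_2 = (-2.8697,-2.3846,7.7426)
cross product → J_v[:, 2] = (3.8713,6.7053,3.5000)
J_ω[:, 2] = z_2
entry J[1][2] = 6.7053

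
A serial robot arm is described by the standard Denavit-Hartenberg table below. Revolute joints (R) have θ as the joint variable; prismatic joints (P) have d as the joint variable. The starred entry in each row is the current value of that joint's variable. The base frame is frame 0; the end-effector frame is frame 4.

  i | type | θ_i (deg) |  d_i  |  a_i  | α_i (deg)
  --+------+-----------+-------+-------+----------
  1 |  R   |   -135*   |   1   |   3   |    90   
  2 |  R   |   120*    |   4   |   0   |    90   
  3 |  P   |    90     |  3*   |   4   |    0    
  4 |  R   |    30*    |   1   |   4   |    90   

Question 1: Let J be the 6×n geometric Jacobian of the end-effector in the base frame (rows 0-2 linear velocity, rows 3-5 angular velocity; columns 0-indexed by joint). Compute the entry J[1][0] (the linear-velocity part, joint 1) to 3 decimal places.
-13.384

axis z_0 = ẑ; lever o_n−o_0 = (-13.3843,2.8284,1.2679)
cross product → J_v[:, 0] = (-2.8284,-13.3843,0.0000)
J_ω[:, 0] = z_0
entry J[1][0] = -13.3843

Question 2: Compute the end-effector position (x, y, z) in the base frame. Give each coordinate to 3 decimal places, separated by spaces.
after link 1: o_1 = (-2.1213, -2.1213, 1.0000)
after link 2: o_2 = (-4.9497, 0.7071, 1.0000)
after link 3: o_3 = (-9.6153, 1.6984, 2.5000)
after link 4: o_4 = (-13.3843, 2.8284, 1.2679)

-13.384 2.828 1.268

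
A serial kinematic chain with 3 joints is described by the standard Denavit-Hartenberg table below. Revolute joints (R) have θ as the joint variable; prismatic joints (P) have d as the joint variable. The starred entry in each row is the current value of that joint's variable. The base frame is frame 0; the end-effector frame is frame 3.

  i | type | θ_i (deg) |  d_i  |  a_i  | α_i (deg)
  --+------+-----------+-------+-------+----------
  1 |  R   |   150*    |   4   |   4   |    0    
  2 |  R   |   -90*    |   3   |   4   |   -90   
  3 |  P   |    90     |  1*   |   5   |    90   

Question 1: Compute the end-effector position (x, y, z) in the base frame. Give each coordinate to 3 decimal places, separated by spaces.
after link 1: o_1 = (-3.4641, 2.0000, 4.0000)
after link 2: o_2 = (-1.4641, 5.4641, 7.0000)
after link 3: o_3 = (-2.3301, 5.9641, 2.0000)

-2.330 5.964 2.000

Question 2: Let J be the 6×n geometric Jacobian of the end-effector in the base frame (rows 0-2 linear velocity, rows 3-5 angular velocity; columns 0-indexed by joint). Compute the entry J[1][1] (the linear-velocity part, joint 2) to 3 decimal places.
1.134

axis z_1 = (0.0000,0.0000,1.0000); lever o_n−o_1 = (1.1340,3.9641,-2.0000)
cross product → J_v[:, 1] = (-3.9641,1.1340,0.0000)
J_ω[:, 1] = z_1
entry J[1][1] = 1.1340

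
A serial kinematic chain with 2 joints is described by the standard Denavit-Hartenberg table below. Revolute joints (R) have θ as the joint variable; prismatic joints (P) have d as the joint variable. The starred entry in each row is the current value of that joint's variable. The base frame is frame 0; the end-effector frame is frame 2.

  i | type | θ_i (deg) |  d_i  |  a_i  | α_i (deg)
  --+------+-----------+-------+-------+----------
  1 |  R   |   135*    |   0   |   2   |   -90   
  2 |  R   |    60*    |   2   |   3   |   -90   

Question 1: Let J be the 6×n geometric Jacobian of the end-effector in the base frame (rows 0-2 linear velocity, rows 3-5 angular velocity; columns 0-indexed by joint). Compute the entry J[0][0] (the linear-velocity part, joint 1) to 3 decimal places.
axis z_0 = ẑ; lever o_n−o_0 = (-3.8891,1.0607,-2.5981)
cross product → J_v[:, 0] = (-1.0607,-3.8891,0.0000)
J_ω[:, 0] = z_0
entry J[0][0] = -1.0607

-1.061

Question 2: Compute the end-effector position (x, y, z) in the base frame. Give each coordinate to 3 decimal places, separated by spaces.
-3.889 1.061 -2.598

after link 1: o_1 = (-1.4142, 1.4142, 0.0000)
after link 2: o_2 = (-3.8891, 1.0607, -2.5981)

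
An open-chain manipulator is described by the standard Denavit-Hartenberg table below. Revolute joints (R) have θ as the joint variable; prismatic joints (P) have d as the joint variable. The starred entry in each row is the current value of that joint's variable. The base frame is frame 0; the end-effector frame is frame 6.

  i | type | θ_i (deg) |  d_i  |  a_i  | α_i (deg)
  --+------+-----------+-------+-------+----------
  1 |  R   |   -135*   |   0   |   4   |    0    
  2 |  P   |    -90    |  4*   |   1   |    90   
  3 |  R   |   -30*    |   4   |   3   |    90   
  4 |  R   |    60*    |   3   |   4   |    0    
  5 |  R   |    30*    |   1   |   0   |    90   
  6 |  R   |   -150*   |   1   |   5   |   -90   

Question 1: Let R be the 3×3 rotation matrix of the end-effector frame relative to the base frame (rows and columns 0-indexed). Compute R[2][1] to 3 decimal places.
0.500

End-effector y-axis (col 1 of R) = (0.6124,-0.6124,0.5000)
R[2][1] = 0.5000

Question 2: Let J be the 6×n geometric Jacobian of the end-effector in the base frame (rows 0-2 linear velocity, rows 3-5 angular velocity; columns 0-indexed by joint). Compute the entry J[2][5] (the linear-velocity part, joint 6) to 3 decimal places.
axis z_5 = (-0.6124,0.6124,-0.5000); lever o_n−o_5 = (-4.5581,-1.5656,1.6651)
cross product → J_v[:, 5] = (0.2368,3.2987,3.7500)
J_ω[:, 5] = z_5
entry J[2][5] = 3.7500

3.750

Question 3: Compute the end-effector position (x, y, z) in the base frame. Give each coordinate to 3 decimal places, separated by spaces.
-4.463 3.239 -0.299

after link 1: o_1 = (-2.8284, -2.8284, 0.0000)
after link 2: o_2 = (-3.5355, -2.1213, 4.0000)
after link 3: o_3 = (-2.5442, 2.5442, 2.5000)
after link 4: o_4 = (-0.2588, 5.1578, -1.0981)
after link 5: o_5 = (0.0947, 4.8042, -1.9641)
after link 6: o_6 = (-4.4634, 3.2386, -0.2990)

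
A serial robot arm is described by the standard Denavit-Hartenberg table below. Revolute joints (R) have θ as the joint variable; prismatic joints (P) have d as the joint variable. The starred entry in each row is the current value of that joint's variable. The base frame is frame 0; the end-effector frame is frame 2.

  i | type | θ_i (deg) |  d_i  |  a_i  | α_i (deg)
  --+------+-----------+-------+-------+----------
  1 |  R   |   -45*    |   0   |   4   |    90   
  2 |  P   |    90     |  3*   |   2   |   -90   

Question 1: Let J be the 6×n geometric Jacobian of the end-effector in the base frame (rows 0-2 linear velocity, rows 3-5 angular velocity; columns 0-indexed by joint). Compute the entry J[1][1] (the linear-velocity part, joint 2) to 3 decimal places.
prismatic axis z_1 = (-0.7071,-0.7071,0.0000)
J_v[:, 1] = z_1; J_ω[:, 1] = (0,0,0)
entry J[1][1] = -0.7071

-0.707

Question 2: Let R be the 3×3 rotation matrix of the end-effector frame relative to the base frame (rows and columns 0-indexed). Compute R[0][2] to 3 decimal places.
-0.707

End-effector z-axis (col 2 of R) = (-0.7071,0.7071,0.0000)
R[0][2] = -0.7071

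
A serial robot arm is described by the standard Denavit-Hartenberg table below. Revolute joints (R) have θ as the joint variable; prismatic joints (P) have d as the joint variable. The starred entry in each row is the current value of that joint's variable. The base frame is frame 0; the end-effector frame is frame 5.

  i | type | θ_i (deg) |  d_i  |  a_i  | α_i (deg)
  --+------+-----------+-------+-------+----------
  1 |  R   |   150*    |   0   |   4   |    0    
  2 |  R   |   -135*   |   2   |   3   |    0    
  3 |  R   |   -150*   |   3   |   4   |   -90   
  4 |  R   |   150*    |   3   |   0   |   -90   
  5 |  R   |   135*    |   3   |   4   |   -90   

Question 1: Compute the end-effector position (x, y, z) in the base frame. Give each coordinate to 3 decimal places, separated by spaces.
-3.945 -0.845 9.012

after link 1: o_1 = (-3.4641, 2.0000, 0.0000)
after link 2: o_2 = (-0.5663, 2.7765, 2.0000)
after link 3: o_3 = (-3.3948, -0.0520, 5.0000)
after link 4: o_4 = (-1.2734, -2.1733, 5.0000)
after link 5: o_5 = (-3.9448, -0.8447, 9.0123)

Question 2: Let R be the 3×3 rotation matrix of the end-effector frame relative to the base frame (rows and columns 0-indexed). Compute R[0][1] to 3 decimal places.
-0.354

End-effector y-axis (col 1 of R) = (-0.3536,-0.3536,-0.8660)
R[0][1] = -0.3536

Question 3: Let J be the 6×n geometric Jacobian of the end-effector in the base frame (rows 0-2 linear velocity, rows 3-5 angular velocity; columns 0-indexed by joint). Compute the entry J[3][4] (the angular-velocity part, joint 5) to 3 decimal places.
0.354

axis z_4 = (0.3536,0.3536,0.8660); lever o_n−o_4 = (-2.6714,1.3286,4.0123)
cross product → J_v[:, 4] = (0.2679,-3.7321,1.4142)
J_ω[:, 4] = z_4
entry J[3][4] = 0.3536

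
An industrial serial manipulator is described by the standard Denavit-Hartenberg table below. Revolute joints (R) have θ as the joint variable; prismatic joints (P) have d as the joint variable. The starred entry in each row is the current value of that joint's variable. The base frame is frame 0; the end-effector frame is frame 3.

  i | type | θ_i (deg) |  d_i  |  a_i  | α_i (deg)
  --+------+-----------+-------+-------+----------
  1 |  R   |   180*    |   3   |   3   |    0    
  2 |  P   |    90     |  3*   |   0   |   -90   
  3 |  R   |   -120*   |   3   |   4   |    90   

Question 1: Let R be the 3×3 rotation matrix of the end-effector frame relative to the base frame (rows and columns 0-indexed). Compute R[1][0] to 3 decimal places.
End-effector x-axis (col 0 of R) = (0.0000,0.5000,0.8660)
R[1][0] = 0.5000

0.500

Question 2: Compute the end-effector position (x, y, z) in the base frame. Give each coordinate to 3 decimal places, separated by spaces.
after link 1: o_1 = (-3.0000, 0.0000, 3.0000)
after link 2: o_2 = (-3.0000, 0.0000, 6.0000)
after link 3: o_3 = (0.0000, 2.0000, 9.4641)

0.000 2.000 9.464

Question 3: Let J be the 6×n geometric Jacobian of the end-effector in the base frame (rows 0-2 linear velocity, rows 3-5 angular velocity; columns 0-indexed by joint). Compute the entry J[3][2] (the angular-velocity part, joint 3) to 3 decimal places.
axis z_2 = (1.0000,-0.0000,0.0000); lever o_n−o_2 = (3.0000,2.0000,3.4641)
cross product → J_v[:, 2] = (-0.0000,-3.4641,2.0000)
J_ω[:, 2] = z_2
entry J[3][2] = 1.0000

1.000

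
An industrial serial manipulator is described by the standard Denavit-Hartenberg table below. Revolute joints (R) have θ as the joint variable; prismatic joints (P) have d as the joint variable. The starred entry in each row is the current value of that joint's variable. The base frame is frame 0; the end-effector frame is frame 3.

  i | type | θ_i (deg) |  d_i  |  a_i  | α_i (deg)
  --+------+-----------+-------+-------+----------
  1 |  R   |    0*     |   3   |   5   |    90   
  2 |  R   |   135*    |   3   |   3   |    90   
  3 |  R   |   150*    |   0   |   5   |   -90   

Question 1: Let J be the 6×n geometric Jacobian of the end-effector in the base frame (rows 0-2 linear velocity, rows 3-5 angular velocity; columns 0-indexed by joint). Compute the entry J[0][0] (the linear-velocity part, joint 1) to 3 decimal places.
axis z_0 = ẑ; lever o_n−o_0 = (5.9405,-5.5000,2.0595)
cross product → J_v[:, 0] = (5.5000,5.9405,-0.0000)
J_ω[:, 0] = z_0
entry J[0][0] = 5.5000

5.500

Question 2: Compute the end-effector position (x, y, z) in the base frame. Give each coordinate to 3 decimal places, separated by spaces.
after link 1: o_1 = (5.0000, 0.0000, 3.0000)
after link 2: o_2 = (2.8787, -3.0000, 5.1213)
after link 3: o_3 = (5.9405, -5.5000, 2.0595)

5.941 -5.500 2.059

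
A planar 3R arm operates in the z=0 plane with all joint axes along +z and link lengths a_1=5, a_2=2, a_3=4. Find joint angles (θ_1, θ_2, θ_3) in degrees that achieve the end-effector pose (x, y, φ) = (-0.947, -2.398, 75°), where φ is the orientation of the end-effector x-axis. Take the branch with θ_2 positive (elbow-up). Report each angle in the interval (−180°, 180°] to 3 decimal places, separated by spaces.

-120.004 45.015 149.989

wrist centre = target − a_3·(cos φ, sin φ) = (-1.9823, -6.2617)
cos θ_2 = (43.1383−5²−2²)/(2·5·2) = 0.7069; θ_2 = 45.0153° (elbow-up)
β = atan2(-6.2617,-1.9823) = -107.5663°; ψ = atan2(1.4146,6.4138) = 12.4377°
θ_1 = β − ψ = -120.0040°
θ_3 = φ − θ_1 − θ_2 = 149.9886° (wrapped to (-180°,180°])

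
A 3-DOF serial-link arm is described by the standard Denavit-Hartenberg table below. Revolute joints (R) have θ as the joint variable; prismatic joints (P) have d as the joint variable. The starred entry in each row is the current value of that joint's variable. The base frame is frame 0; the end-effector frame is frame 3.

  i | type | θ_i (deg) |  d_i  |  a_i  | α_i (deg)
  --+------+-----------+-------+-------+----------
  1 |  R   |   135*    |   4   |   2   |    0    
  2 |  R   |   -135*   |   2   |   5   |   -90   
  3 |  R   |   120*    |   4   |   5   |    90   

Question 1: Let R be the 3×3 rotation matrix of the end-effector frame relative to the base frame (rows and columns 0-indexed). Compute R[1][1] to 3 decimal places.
1.000

End-effector y-axis (col 1 of R) = (-0.0000,1.0000,0.0000)
R[1][1] = 1.0000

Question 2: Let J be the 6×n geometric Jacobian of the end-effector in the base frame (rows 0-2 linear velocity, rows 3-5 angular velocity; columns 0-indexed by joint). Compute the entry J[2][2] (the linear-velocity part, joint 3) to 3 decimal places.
2.500

axis z_2 = (0.0000,1.0000,0.0000); lever o_n−o_2 = (-2.5000,4.0000,-4.3301)
cross product → J_v[:, 2] = (-4.3301,-0.0000,2.5000)
J_ω[:, 2] = z_2
entry J[2][2] = 2.5000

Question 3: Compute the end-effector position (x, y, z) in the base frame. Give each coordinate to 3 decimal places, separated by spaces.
after link 1: o_1 = (-1.4142, 1.4142, 4.0000)
after link 2: o_2 = (3.5858, 1.4142, 6.0000)
after link 3: o_3 = (1.0858, 5.4142, 1.6699)

1.086 5.414 1.670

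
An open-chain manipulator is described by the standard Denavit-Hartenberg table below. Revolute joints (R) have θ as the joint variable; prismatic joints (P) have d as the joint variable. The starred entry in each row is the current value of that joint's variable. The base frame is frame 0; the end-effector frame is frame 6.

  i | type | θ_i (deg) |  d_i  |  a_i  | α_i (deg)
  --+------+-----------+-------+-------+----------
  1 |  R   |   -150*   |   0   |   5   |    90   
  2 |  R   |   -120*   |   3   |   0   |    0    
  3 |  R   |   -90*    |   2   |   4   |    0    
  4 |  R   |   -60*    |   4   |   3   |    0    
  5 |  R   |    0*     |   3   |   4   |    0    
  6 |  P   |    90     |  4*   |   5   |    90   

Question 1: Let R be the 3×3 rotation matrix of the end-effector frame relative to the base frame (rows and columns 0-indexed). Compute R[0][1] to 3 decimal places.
-0.500

End-effector y-axis (col 1 of R) = (-0.5000,0.8660,0.0000)
R[0][1] = -0.5000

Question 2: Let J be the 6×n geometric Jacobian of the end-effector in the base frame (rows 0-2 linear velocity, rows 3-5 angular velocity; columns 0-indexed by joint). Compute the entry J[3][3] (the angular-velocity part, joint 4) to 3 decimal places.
-0.500

axis z_3 = (-0.5000,0.8660,0.0000); lever o_n−o_3 = (-1.1699,12.0263,7.0000)
cross product → J_v[:, 3] = (6.0622,3.5000,-5.0000)
J_ω[:, 3] = z_3
entry J[3][3] = -0.5000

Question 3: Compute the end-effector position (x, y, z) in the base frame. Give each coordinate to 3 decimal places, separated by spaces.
after link 1: o_1 = (-4.3301, -2.5000, 0.0000)
after link 2: o_2 = (-5.8301, 0.0981, 0.0000)
after link 3: o_3 = (-3.8301, 3.5622, 2.0000)
after link 4: o_4 = (-5.8301, 7.0263, 5.0000)
after link 5: o_5 = (-7.3301, 9.6244, 9.0000)
after link 6: o_6 = (-5.0000, 15.5885, 9.0000)

-5.000 15.588 9.000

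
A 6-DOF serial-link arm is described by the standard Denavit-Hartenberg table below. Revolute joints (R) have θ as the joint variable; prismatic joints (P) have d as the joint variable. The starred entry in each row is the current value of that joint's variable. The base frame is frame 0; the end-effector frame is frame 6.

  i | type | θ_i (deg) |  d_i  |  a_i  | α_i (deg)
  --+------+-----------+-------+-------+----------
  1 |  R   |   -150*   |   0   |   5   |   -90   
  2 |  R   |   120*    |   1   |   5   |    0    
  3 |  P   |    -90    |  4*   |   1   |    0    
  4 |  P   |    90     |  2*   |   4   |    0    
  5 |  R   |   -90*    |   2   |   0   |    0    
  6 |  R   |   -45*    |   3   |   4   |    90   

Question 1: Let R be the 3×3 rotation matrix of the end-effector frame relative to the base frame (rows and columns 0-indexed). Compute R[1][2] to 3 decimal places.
0.129

End-effector z-axis (col 2 of R) = (0.2241,0.1294,0.9659)
R[1][2] = 0.1294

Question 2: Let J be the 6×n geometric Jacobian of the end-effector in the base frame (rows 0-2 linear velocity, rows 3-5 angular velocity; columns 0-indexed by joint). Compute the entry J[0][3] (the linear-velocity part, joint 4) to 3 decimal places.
prismatic axis z_3 = (0.5000,-0.8660,0.0000)
J_v[:, 3] = z_3; J_ω[:, 3] = (0,0,0)
entry J[0][3] = 0.5000

0.500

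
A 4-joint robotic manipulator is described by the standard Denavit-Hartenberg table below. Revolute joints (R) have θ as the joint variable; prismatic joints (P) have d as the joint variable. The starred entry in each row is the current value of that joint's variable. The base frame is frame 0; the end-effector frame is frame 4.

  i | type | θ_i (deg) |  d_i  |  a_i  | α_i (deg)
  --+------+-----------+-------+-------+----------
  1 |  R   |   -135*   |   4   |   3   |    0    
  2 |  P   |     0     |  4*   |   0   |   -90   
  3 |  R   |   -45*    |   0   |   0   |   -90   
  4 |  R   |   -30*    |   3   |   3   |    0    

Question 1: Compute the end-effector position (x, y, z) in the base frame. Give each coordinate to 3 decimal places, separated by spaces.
after link 1: o_1 = (-2.1213, -2.1213, 4.0000)
after link 2: o_2 = (-2.1213, -2.1213, 8.0000)
after link 3: o_3 = (-2.1213, -2.1213, 8.0000)
after link 4: o_4 = (-3.8597, -5.9810, 7.7158)

-3.860 -5.981 7.716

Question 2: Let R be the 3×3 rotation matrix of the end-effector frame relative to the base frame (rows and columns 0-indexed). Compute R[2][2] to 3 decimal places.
-0.707

End-effector z-axis (col 2 of R) = (-0.5000,-0.5000,-0.7071)
R[2][2] = -0.7071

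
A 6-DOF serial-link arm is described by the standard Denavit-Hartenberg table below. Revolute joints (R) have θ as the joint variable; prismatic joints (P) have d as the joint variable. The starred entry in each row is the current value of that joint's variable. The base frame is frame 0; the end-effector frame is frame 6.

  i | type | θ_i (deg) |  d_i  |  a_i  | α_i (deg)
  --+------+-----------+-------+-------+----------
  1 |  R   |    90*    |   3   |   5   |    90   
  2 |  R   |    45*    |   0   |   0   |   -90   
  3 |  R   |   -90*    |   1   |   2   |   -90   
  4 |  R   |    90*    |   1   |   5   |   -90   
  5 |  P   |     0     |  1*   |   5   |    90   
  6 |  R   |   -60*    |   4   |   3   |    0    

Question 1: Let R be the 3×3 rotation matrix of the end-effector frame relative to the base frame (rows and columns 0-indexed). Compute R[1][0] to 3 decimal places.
0.354

End-effector x-axis (col 0 of R) = (0.8660,0.3536,-0.3536)
R[1][0] = 0.3536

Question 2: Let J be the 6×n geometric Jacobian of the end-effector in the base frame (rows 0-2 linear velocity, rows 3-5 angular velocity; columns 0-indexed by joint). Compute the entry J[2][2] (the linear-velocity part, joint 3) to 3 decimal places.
axis z_2 = (-0.0000,-0.7071,0.7071); lever o_n−o_2 = (3.5981,10.9602,-3.8891)
cross product → J_v[:, 2] = (-5.0000,2.5442,2.5442)
J_ω[:, 2] = z_2
entry J[2][2] = 2.5442

2.544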